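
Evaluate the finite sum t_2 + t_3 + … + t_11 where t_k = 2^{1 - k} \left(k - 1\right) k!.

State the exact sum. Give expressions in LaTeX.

Σ = 467773

The ratio is k*(k + 1)/(2*(k - 1)).
Gosper form: A/B · C(k+1)/C(k) with A=k/2 + 1/2, B=1, C=k - 1.
Set up (k/2 + 1/2)·f(k+1) − (1)·f(k) − (k - 1) = 0.
From deg A=1, deg B=0, deg C=1: d=0.
Solving with deg f ≤ 0: f(k) = 2.
Then R = B(k−1)f/C = 2/(k - 1), so s_k = R(k)·t_k = 2**(2 - k)*factorial(k).
s_(k+1) − s_k = 2**(1 - k)*(k - 1)*factorial(k) = t_k.
Σ_(k=2)^(11) t_k = s_(12) − s_(2) = 467775 − (2) = 467773.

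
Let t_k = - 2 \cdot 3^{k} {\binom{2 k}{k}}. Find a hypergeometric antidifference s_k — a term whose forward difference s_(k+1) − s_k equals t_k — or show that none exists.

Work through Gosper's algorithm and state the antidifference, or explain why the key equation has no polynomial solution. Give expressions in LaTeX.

none — t_k is not Gosper-summable

r(k) = 6*(2*k + 1)/(k + 1) after simplifying.
A = 12*k + 6, B = k + 1, C = 1.
Key eq: (12*k + 6)·f(k+1) = (k)·f(k) + (1).
Bound: deg f ≤ -1.
Negative degree bound (-1): no f exists, t_k not Gosper-summable.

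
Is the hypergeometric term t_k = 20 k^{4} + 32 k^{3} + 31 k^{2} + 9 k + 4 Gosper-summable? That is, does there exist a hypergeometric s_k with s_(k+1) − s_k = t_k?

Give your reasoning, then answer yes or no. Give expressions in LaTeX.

Yes. s_k = k \left(4 k^{4} - 2 k^{3} + k^{2} - 3 k + 4\right).

Step 1: r(k) = (20*k**4 + 112*k**3 + 247*k**2 + 247*k + 96)/(20*k**4 + 32*k**3 + 31*k**2 + 9*k + 4).
Gosper form: A/B · C(k+1)/C(k) with A=1, B=1, C=k**4 + 8*k**3/5 + 31*k**2/20 + 9*k/20 + 1/5.
Key eq: (1)·f(k+1) = (1)·f(k) + (k**4 + 8*k**3/5 + 31*k**2/20 + 9*k/20 + 1/5).
deg f ≤ 5 (via 0,0,4).
Match coefficients ⇒ f(k) = k*(4*k**4 - 2*k**3 + k**2 - 3*k + 4)/20.
Certificate R = B(k−1)f/C = k*(4*k**4 - 2*k**3 + k**2 - 3*k + 4)/(20*k**4 + 32*k**3 + 31*k**2 + 9*k + 4) gives s_k = k*(4*k**4 - 2*k**3 + k**2 - 3*k + 4).
Δs = 20*k**4 + 32*k**3 + 31*k**2 + 9*k + 4, as required.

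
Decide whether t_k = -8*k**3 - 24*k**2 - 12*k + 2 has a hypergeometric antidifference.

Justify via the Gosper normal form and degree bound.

r(k) = (4*k**3 + 24*k**2 + 42*k + 21)/(4*k**3 + 12*k**2 + 6*k - 1) after simplifying.
Take A(k)=1, B(k)=1, C(k)=k**3 + 3*k**2 + 3*k/2 - 1/4.
Solve (1)·f(k+1) − (1)·f(k) = k**3 + 3*k**2 + 3*k/2 - 1/4.
Bound: deg f ≤ 4.
A polynomial solution: f(k) = k*(k**3 + 2*k**2 - 2*k - 2)/4.
Then R = B(k−1)f/C = k*(k**3 + 2*k**2 - 2*k - 2)/(4*k**3 + 12*k**2 + 6*k - 1), so s_k = R(k)·t_k = 2*k*(-k**3 - 2*k**2 + 2*k + 2).
Check: Δs_k = -8*k**3 - 24*k**2 - 12*k + 2. ✓

Yes. s_k = 2*k*(-k**3 - 2*k**2 + 2*k + 2).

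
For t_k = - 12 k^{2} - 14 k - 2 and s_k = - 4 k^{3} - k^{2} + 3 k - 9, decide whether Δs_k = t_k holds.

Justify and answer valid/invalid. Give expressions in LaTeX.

Valid: the claim telescopes to t_k.

s_(k+1) = 3*k - 4*(k + 1)**3 - (k + 1)**2 - 6
s_(k+1) − s_k = -12*k**2 - 14*k - 2
(s_(k+1) − s_k) − t_k = 0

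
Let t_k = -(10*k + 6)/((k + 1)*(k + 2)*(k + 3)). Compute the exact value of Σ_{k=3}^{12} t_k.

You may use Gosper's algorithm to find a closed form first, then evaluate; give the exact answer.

Σ = -87/70

t_(k+1)/t_k = (k + 1)*(5*k + 8)/((k + 4)*(5*k + 3)).
Normal form (A,B,C) = (k + 1, k + 4, k + 3/5).
Need (k + 1)·f(k+1) − (k + 3)·f(k) = k + 3/5.
d = 2 from the (1,1,1) case.
Solve for f: f(k) = k*(2*k + 1)/5 (degree 2 ≤ 2).
So s_k = (B(k−1)f/C)·t_k = (k*(k + 3)*(2*k + 1)/(5*k + 3))·t_k = -2*k*(2*k + 1)/((k + 1)*(k + 2)).
Verify: 2*(-5*k - 3)/(k**3 + 6*k**2 + 11*k + 6) matches t_k.
Sum = s_(13) − s_(3); s_(13) = -117/35, s_(3) = -21/10 ⇒ -87/70.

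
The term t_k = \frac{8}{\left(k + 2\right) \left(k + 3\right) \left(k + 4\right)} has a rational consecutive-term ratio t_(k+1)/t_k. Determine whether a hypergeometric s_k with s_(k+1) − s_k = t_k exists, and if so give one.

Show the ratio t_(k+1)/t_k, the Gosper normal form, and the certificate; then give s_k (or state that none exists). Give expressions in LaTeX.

s_k = \frac{2 k \left(k + 5\right)}{3 \left(k + 2\right) \left(k + 3\right)}

Ratio r(k) = (k + 2)/(k + 5).
Gosper form: A/B · C(k+1)/C(k) with A=k + 2, B=k + 5, C=1.
Solve (k + 2)·f(k+1) − (k + 4)·f(k) = 1.
deg f ≤ 2 (via 1,1,0).
Match coefficients ⇒ f(k) = k*(k + 5)/12.
Then R = B(k−1)f/C = k*(k + 4)*(k + 5)/12, so s_k = R(k)·t_k = 2*k*(k + 5)/(3*(k + 2)*(k + 3)).
Verify: 8/(k**3 + 9*k**2 + 26*k + 24) matches t_k.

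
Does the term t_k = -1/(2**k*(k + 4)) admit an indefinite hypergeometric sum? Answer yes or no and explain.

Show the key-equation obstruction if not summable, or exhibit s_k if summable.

No; the degree bound rules out any f.

The ratio is (k + 4)/(2*(k + 5)).
Gosper form: A/B · C(k+1)/C(k) with A=k/2 + 2, B=k + 5, C=1.
Key eq: (k/2 + 2)·f(k+1) = (k + 4)·f(k) + (1).
deg f ≤ -1 (via 1,1,0).
deg f ≤ -1 is impossible — no certificate.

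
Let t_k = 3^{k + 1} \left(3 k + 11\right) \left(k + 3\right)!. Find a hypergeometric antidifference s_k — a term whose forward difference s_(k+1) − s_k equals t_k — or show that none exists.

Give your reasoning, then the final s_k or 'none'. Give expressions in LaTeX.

The ratio is 3*(k + 4)*(3*k + 14)/(3*k + 11).
Gosper form: A/B · C(k+1)/C(k) with A=3*k + 12, B=1, C=k + 11/3.
Need (3*k + 12)·f(k+1) − (1)·f(k) = k + 11/3.
Bound: deg f ≤ 0.
Match coefficients ⇒ f(k) = 1/3.
Then R = B(k−1)f/C = 1/(3*k + 11), so s_k = R(k)·t_k = 3**(k + 1)*factorial(k + 3).
s_(k+1) − s_k = 3**(k + 1)*(3*k + 11)*factorial(k + 3) = t_k.

s_k = 3^{k + 1} \left(k + 3\right)!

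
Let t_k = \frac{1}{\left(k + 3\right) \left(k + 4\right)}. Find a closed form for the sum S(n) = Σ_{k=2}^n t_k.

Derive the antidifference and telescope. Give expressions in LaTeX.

The ratio is (k + 3)/(k + 5).
A = k + 3, B = k + 5, C = 1.
Set up (k + 3)·f(k+1) − (k + 4)·f(k) − (1) = 0.
From deg A=1, deg B=1, deg C=0: d=1.
Match coefficients ⇒ f(k) = k/3.
Then R = B(k−1)f/C = k*(k + 4)/3, so s_k = R(k)·t_k = k/(3*(k + 3)).
Verify: 1/(k**2 + 7*k + 12) matches t_k.
Evaluate: s_(n+1) = (n + 1)/(3*(n + 4)); subtract s_(2) = 2/15 ⇒ S(n) = (n - 1)/(5*(n + 4)).

S(n) = \frac{n - 1}{5 \left(n + 4\right)}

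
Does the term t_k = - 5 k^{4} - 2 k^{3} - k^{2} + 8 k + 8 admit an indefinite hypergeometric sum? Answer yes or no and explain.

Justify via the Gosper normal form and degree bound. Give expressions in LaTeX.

Yes. s_k = k \left(- k^{4} + 2 k^{3} - k^{2} + 4 k + 4\right).

r(k) = (5*k**4 + 22*k**3 + 37*k**2 + 20*k - 8)/(5*k**4 + 2*k**3 + k**2 - 8*k - 8) after simplifying.
Factor: A=1; B=1; C=k**4 + 2*k**3/5 + k**2/5 - 8*k/5 - 8/5.
f must satisfy (1)·f(k+1) − (1)·f(k) = k**4 + 2*k**3/5 + k**2/5 - 8*k/5 - 8/5.
deg f ≤ 5 (via 0,0,4).
Coefficient equations give f(k) = k*(k**4 - 2*k**3 + k**2 - 4*k - 4)/5.
Certificate R = B(k−1)f/C = k*(k**4 - 2*k**3 + k**2 - 4*k - 4)/(5*k**4 + 2*k**3 + k**2 - 8*k - 8) gives s_k = k*(-k**4 + 2*k**3 - k**2 + 4*k + 4).
s_(k+1) − s_k = -5*k**4 - 2*k**3 - k**2 + 8*k + 8 = t_k.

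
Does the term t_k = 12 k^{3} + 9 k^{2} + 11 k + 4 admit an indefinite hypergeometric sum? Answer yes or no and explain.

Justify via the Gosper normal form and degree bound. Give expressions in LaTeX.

Yes. s_k = k^{2} \left(3 k^{2} - 3 k + 4\right).

t_(k+1)/t_k = (12*k**3 + 45*k**2 + 65*k + 36)/(12*k**3 + 9*k**2 + 11*k + 4).
So A=1 and B=1, with C=k**3 + 3*k**2/4 + 11*k/12 + 1/3.
Need (1)·f(k+1) − (1)·f(k) = k**3 + 3*k**2/4 + 11*k/12 + 1/3.
From deg A=0, deg B=0, deg C=3: d=4.
Solving with deg f ≤ 4: f(k) = k**2*(3*k**2 - 3*k + 4)/12.
R(k) = B(k−1)·f(k)/C(k) = k**2*(3*k**2 - 3*k + 4)/(12*k**3 + 9*k**2 + 11*k + 4); s_k = R·t_k = k**2*(3*k**2 - 3*k + 4).
Verify: 12*k**3 + 9*k**2 + 11*k + 4 matches t_k.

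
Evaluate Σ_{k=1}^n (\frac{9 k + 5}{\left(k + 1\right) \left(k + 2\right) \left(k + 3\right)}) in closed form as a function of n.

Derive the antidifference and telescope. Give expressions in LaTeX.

Ratio r(k) = (k + 1)*(9*k + 14)/((k + 4)*(9*k + 5)).
Take A(k)=k + 1, B(k)=k + 4, C(k)=k + 5/9.
f must satisfy (k + 1)·f(k+1) − (k + 3)·f(k) = k + 5/9.
d = 2 from the (1,1,1) case.
Coefficient equations give f(k) = k*(7*k + 3)/18.
Get s_k = R·t_k = k*(7*k + 3)/(2*(k + 1)*(k + 2)) with R(k) = B(k−1)f(k)/C(k) = k*(k + 3)*(7*k + 3)/(2*(9*k + 5)).
Δs = (9*k + 5)/(k**3 + 6*k**2 + 11*k + 6), as required.
Evaluate: s_(n+1) = (7*n**2 + 17*n + 10)/(2*(n**2 + 5*n + 6)); subtract s_(1) = 5/6 ⇒ S(n) = n*(8*n + 13)/(3*(n**2 + 5*n + 6)).

S(n) = \frac{n \left(8 n + 13\right)}{3 \left(n^{2} + 5 n + 6\right)}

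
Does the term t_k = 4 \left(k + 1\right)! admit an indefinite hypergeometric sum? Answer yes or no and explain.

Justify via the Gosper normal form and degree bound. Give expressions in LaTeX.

Ratio r(k) = k + 2.
Gosper form: A/B · C(k+1)/C(k) with A=k + 2, B=1, C=1.
f must satisfy (k + 2)·f(k+1) − (1)·f(k) = 1.
deg f ≤ -1 (via 1,0,0).
deg f ≤ -1 is impossible — no certificate.

No. Not Gosper-summable.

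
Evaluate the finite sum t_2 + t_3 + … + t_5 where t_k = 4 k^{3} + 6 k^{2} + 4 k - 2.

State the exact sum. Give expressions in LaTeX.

Σ = 1268

r(k) = (2*k**3 + 9*k**2 + 14*k + 6)/(2*k**3 + 3*k**2 + 2*k - 1) after simplifying.
A = 1, B = 1, C = k**3 + 3*k**2/2 + k - 1/2.
f must satisfy (1)·f(k+1) − (1)·f(k) = k**3 + 3*k**2/2 + k - 1/2.
Degrees (0,0,3) ⇒ d ≤ 4.
Coefficient equations give f(k) = k*(k**3 - 3)/4.
So s_k = (B(k−1)f/C)·t_k = (k*(k**3 - 3)/(2*(2*k**3 + 3*k**2 + 2*k - 1)))·t_k = k*(k**3 - 3).
Verify: 4*k**3 + 6*k**2 + 4*k - 2 matches t_k.
Telescoping: Σ = s_(6) − s_(2) = 1278 − (10) = 1268.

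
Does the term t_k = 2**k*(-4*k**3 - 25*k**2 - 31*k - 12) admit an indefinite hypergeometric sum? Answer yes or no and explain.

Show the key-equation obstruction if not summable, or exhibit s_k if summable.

The ratio is 2*(4*k**3 + 37*k**2 + 93*k + 72)/(4*k**3 + 25*k**2 + 31*k + 12).
A = 2, B = 1, C = k**3 + 25*k**2/4 + 31*k/4 + 3.
Need (2)·f(k+1) − (1)·f(k) = k**3 + 25*k**2/4 + 31*k/4 + 3.
d = 3 from the (0,0,3) case.
Coefficient equations give f(k) = (4*k**3 + k**2 + 3*k - 4)/4.
Then R = B(k−1)f/C = (4*k**3 + k**2 + 3*k - 4)/(4*k**3 + 25*k**2 + 31*k + 12), so s_k = R(k)·t_k = 2**k*(-4*k**3 - k**2 - 3*k + 4).
Check: Δs_k = 2**k*(-4*k**3 - 25*k**2 - 31*k - 12). ✓

Yes. s_k = 2**k*(-4*k**3 - k**2 - 3*k + 4).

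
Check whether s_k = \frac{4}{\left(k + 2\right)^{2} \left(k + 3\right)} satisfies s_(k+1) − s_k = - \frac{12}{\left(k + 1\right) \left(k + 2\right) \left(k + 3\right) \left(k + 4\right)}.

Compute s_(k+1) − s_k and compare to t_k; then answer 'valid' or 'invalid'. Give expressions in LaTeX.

s_(k+1) = 4/((k + 3)**2*(k + 4))
s_(k+1) − s_k = 4*((k + 2)**2 - (k + 3)*(k + 4))/((k + 2)**2*(k + 3)**2*(k + 4))
(s_(k+1) − s_k) − t_k = 8*(2*k + 5)/(k**6 + 15*k**5 + 91*k**4 + 285*k**3 + 484*k**2 + 420*k + 144)

Invalid: residual \frac{8 \left(2 k + 5\right)}{k^{6} + 15 k^{5} + 91 k^{4} + 285 k^{3} + 484 k^{2} + 420 k + 144} ≠ 0.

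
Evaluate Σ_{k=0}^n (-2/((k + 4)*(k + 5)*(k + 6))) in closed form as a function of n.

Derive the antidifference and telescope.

S(n) = (-n**2 - 11*n - 10)/(20*(n**2 + 11*n + 30))

Compute t_(k+1)/t_k: get (k + 4)/(k + 7).
Normal form (A,B,C) = (k + 4, k + 7, 1).
Key eq: (k + 4)·f(k+1) = (k + 6)·f(k) + (1).
Bound: deg f ≤ 2.
Match coefficients ⇒ f(k) = k*(k + 9)/40.
R(k) = B(k−1)·f(k)/C(k) = k*(k + 6)*(k + 9)/40; s_k = R·t_k = k*(-k - 9)/(20*(k + 4)*(k + 5)).
Δs = -2/(k**3 + 15*k**2 + 74*k + 120), as required.
Σ_(k=0)^n t_k = s_(n+1) − s_(0) = ((-n**2 - 11*n - 10)/(20*(n**2 + 11*n + 30))) − (0), i.e. (-n**2 - 11*n - 10)/(20*(n**2 + 11*n + 30)).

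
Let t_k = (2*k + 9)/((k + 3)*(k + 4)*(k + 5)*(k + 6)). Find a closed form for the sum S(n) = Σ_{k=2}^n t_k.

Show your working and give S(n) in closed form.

Compute t_(k+1)/t_k: get (k + 3)*(2*k + 11)/((k + 7)*(2*k + 9)).
So A=k + 3 and B=k + 7, with C=k + 9/2.
Solve (k + 3)·f(k+1) − (k + 6)·f(k) = k + 9/2.
deg f ≤ 3 (via 1,1,1).
Coefficient equations give f(k) = k*(k + 4)*(k + 8)/30.
Then R = B(k−1)f/C = k*(k + 4)*(k + 6)*(k + 8)/(15*(2*k + 9)), so s_k = R(k)·t_k = k*(k + 8)/(15*(k**2 + 8*k + 15)).
Check: Δs_k = (2*k + 9)/(k**4 + 18*k**3 + 119*k**2 + 342*k + 360). ✓
Telescope: S(n) = s_(n+1) − s_(2) = (n**2 + 10*n + 9)/(15*(n**2 + 10*n + 24)) − (4/105) = (n**2 + 10*n - 11)/(35*(n**2 + 10*n + 24)).

S(n) = (n**2 + 10*n - 11)/(35*(n**2 + 10*n + 24))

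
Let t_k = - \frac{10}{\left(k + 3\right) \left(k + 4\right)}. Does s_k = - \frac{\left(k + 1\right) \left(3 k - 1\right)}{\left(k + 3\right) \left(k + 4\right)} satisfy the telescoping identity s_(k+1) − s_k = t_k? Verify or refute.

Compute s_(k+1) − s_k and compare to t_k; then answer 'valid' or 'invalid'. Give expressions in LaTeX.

Invalid: residual \frac{3 \left(11 - 3 k\right)}{k^{3} + 12 k^{2} + 47 k + 60} ≠ 0.

s_(k+1) = -(k + 2)*(3*k + 2)/((k + 4)*(k + 5))
s_(k+1) − s_k = (-19*k - 17)/(k**3 + 12*k**2 + 47*k + 60)
(s_(k+1) − s_k) − t_k = 3*(11 - 3*k)/(k**3 + 12*k**2 + 47*k + 60)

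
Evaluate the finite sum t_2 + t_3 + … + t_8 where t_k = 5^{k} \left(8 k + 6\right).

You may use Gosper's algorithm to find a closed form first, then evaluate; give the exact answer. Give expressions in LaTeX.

Σ = 33203050

Compute t_(k+1)/t_k: get 5*(4*k + 7)/(4*k + 3).
A = 5, B = 1, C = k + 3/4.
Set up (5)·f(k+1) − (1)·f(k) − (k + 3/4) = 0.
deg f ≤ 1 (via 0,0,1).
A polynomial solution: f(k) = (2*k - 1)/8.
So s_k = (B(k−1)f/C)·t_k = ((2*k - 1)/(2*(4*k + 3)))·t_k = 5**k*(2*k - 1).
Check: Δs_k = 5**k*(8*k + 6). ✓
Telescoping: Σ = s_(9) − s_(2) = 33203125 − (75) = 33203050.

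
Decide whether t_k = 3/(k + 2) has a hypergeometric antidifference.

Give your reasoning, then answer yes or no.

No — key equation has no polynomial f.

Step 1: r(k) = (k + 2)/(k + 3).
A = k + 2, B = k + 3, C = 1.
Set up (k + 2)·f(k+1) − (k + 2)·f(k) − (1) = 0.
Bound: deg f ≤ 0.
f = c0 ⇒ A·f(k+1) − B(k−1)·f(k) − C = -1. The system {-1 = 0} is inconsistent; no antidifference.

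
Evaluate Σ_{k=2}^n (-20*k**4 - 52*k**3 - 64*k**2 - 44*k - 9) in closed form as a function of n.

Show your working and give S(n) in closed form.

Ratio r(k) = (20*k**4 + 132*k**3 + 340*k**2 + 408*k + 189)/(20*k**4 + 52*k**3 + 64*k**2 + 44*k + 9).
Factor: A=1; B=1; C=k**4 + 13*k**3/5 + 16*k**2/5 + 11*k/5 + 9/20.
Solve (1)·f(k+1) − (1)·f(k) = k**4 + 13*k**3/5 + 16*k**2/5 + 11*k/5 + 9/20.
Degrees (0,0,4) ⇒ d ≤ 5.
Solving with deg f ≤ 5: f(k) = k*(4*k**4 + 3*k**3 + 2*k**2 + 3*k - 3)/20.
Certificate R = B(k−1)f/C = k*(4*k**4 + 3*k**3 + 2*k**2 + 3*k - 3)/(20*k**4 + 52*k**3 + 64*k**2 + 44*k + 9) gives s_k = k*(-4*k**4 - 3*k**3 - 2*k**2 - 3*k + 3).
Check: Δs_k = -20*k**4 - 52*k**3 - 64*k**2 - 44*k - 9. ✓
s_(n+1) = -4*n**5 - 23*n**4 - 54*n**3 - 67*n**2 - 41*n - 9 and s_(2) = -198, so S(n) = -4*n**5 - 23*n**4 - 54*n**3 - 67*n**2 - 41*n + 189.

S(n) = -4*n**5 - 23*n**4 - 54*n**3 - 67*n**2 - 41*n + 189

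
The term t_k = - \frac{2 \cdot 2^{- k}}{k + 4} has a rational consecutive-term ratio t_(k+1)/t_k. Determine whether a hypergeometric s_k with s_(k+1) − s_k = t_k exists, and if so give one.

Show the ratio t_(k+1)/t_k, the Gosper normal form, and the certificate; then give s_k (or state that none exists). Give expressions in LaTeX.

Ratio r(k) = (k + 4)/(2*(k + 5)).
Gosper form: A/B · C(k+1)/C(k) with A=k/2 + 2, B=k + 5, C=1.
f must satisfy (k/2 + 2)·f(k+1) − (k + 4)·f(k) = 1.
deg f ≤ -1 (via 1,1,0).
Bound -1 < 0, so the key equation has no polynomial solution.

none — t_k is not Gosper-summable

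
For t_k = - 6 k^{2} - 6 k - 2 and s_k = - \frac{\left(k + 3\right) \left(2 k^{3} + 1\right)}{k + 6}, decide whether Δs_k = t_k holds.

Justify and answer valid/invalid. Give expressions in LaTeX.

s_(k+1) = -(k + 4)*(2*(k + 1)**3 + 1)/(k + 7)
s_(k+1) − s_k = (-6*k**4 - 72*k**3 - 206*k**2 - 164*k - 51)/(k**2 + 13*k + 42)
(s_(k+1) − s_k) − t_k = 3*(4*k**3 + 42*k**2 + 38*k + 11)/(k**2 + 13*k + 42)

Invalid: residual \frac{3 \left(4 k^{3} + 42 k^{2} + 38 k + 11\right)}{k^{2} + 13 k + 42} ≠ 0.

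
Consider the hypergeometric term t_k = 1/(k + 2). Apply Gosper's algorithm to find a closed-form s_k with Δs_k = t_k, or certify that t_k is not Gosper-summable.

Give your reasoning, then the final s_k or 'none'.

not Gosper-summable; s_k does not exist

Compute t_(k+1)/t_k: get (k + 2)/(k + 3).
Gosper form: A/B · C(k+1)/C(k) with A=k + 2, B=k + 3, C=1.
Need (k + 2)·f(k+1) − (k + 2)·f(k) = 1.
Degrees (1,1,0) ⇒ d ≤ 0.
f = c0 ⇒ A·f(k+1) − B(k−1)·f(k) − C = -1. The system {-1 = 0} is inconsistent; no antidifference.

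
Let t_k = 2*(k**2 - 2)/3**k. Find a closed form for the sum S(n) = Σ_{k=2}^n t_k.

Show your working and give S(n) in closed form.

t_(k+1)/t_k = ((k + 1)**2 - 2)/(3*(k**2 - 2)).
A = 1/3, B = 1, C = k**2 - 2.
Solve (1/3)·f(k+1) − (1)·f(k) = k**2 - 2.
d = 2 from the (0,0,2) case.
A polynomial solution: f(k) = -3*(k**2 + k - 1)/2.
Get s_k = R·t_k = 3**(1 - k)*(-k**2 - k + 1) with R(k) = B(k−1)f(k)/C(k) = -3*(k**2 + k - 1)/(2*(k**2 - 2)).
Verify: 2*(k**2 - 2)/3**k matches t_k.
Telescope: S(n) = s_(n+1) − s_(2) = (-n**2 - 3*n - 1)/3**n − (-5/3) = 3**(-n - 1)*(5*3**n - 3*n**2 - 9*n - 3).

S(n) = 3**(-n - 1)*(5*3**n - 3*n**2 - 9*n - 3)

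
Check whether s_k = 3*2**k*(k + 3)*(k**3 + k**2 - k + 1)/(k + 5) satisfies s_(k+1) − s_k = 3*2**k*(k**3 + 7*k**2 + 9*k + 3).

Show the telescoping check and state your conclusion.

s_(k+1) = 6*2**k*(k + 4)*(-k + (k + 1)**3 + (k + 1)**2)/(k + 6)
s_(k+1) − s_k = 3*2**k*(k**5 + 16*k**4 + 94*k**3 + 226*k**2 + 205*k + 62)/(k**2 + 11*k + 30)
(s_(k+1) − s_k) − t_k = 6*2**k*(-k**4 - 11*k**3 - 43*k**2 - 49*k - 14)/(k**2 + 11*k + 30)

Invalid: residual 6*2**k*(-k**4 - 11*k**3 - 43*k**2 - 49*k - 14)/(k**2 + 11*k + 30) ≠ 0.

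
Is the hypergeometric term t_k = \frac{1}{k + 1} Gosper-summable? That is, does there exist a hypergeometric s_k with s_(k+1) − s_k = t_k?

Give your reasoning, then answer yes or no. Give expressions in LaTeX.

t_(k+1)/t_k = (k + 1)/(k + 2).
Normal form (A,B,C) = (k + 1, k + 2, 1).
Key eq: (k + 1)·f(k+1) = (k + 1)·f(k) + (1).
From deg A=1, deg B=1, deg C=0: d=0.
Generic f = c0 gives residual -1; -1 = 0 cannot hold, so t_k is not Gosper-summable.

No — key equation has no polynomial f.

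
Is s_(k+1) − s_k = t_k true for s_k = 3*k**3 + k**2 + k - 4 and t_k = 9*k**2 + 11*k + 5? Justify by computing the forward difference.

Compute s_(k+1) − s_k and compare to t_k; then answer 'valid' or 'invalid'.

s_(k+1) = k + 3*(k + 1)**3 + (k + 1)**2 - 3
s_(k+1) − s_k = 9*k**2 + 11*k + 5
(s_(k+1) − s_k) − t_k = 0

Valid: the claim telescopes to t_k.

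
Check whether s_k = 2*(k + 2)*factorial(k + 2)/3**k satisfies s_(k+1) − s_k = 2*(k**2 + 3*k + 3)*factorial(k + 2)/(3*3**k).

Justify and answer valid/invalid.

valid; difference matches t_k

s_(k+1) = 2*(k + 3)*factorial(k + 3)/(3*3**k)
s_(k+1) − s_k = 2*(k**2 + 3*k + 3)*factorial(k + 2)/(3*3**k)
(s_(k+1) − s_k) − t_k = 0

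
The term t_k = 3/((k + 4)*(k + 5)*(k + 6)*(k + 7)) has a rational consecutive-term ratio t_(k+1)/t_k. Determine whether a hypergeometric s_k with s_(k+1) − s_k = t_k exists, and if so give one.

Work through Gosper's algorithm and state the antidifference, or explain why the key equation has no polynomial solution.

t_(k+1)/t_k = (k + 4)/(k + 8).
A = k + 4, B = k + 8, C = 1.
f must satisfy (k + 4)·f(k+1) − (k + 7)·f(k) = 1.
deg f ≤ 3 (via 1,1,0).
Coefficient equations give f(k) = k*(k**2 + 15*k + 74)/360.
Get s_k = R·t_k = k*(k**2 + 15*k + 74)/(120*(k + 4)*(k + 5)*(k + 6)) with R(k) = B(k−1)f(k)/C(k) = k*(k + 7)*(k**2 + 15*k + 74)/360.
Verify: 3/(k**4 + 22*k**3 + 179*k**2 + 638*k + 840) matches t_k.

s_k = k*(k**2 + 15*k + 74)/(120*(k + 4)*(k + 5)*(k + 6))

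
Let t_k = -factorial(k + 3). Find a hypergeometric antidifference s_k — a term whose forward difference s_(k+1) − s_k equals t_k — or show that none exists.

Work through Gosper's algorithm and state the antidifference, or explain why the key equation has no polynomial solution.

Step 1: r(k) = k + 4.
Factor: A=k + 4; B=1; C=1.
Key eq: (k + 4)·f(k+1) = (1)·f(k) + (1).
deg f ≤ -1 (via 1,0,0).
Negative degree bound (-1): no f exists, t_k not Gosper-summable.

none (Gosper's algorithm certifies no s_k)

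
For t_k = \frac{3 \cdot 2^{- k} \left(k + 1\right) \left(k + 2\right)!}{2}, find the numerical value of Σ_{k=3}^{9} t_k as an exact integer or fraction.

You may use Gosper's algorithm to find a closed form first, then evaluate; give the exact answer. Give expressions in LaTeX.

t_(k+1)/t_k = (k + 2)*(k + 3)/(2*(k + 1)).
Take A(k)=k/2 + 3/2, B(k)=1, C(k)=k + 1.
Need (k/2 + 3/2)·f(k+1) − (1)·f(k) = k + 1.
Degrees (1,0,1) ⇒ d ≤ 0.
A polynomial solution: f(k) = 2.
Get s_k = R·t_k = 3*factorial(k + 2)/2**k with R(k) = B(k−1)f(k)/C(k) = 2/(k + 1).
Δs = 3*(k + 1)*factorial(k + 2)/(2*2**k), as required.
Σ_(k=3)^(9) t_k = s_(10) − s_(3) = 1403325 − (45) = 1403280.

Σ = 1403280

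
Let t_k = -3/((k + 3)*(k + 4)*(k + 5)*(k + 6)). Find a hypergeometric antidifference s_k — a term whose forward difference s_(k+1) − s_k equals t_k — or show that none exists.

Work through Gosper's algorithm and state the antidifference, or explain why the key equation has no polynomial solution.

r(k) = (k + 3)/(k + 7) after simplifying.
Gosper form: A/B · C(k+1)/C(k) with A=k + 3, B=k + 7, C=1.
f must satisfy (k + 3)·f(k+1) − (k + 6)·f(k) = 1.
deg f ≤ 3 (via 1,1,0).
A polynomial solution: f(k) = k*(k**2 + 12*k + 47)/180.
R(k) = B(k−1)·f(k)/C(k) = k*(k + 6)*(k**2 + 12*k + 47)/180; s_k = R·t_k = k*(-k**2 - 12*k - 47)/(60*(k + 3)*(k + 4)*(k + 5)).
s_(k+1) − s_k = -3/(k**4 + 18*k**3 + 119*k**2 + 342*k + 360) = t_k.

s_k = k*(-k**2 - 12*k - 47)/(60*(k + 3)*(k + 4)*(k + 5))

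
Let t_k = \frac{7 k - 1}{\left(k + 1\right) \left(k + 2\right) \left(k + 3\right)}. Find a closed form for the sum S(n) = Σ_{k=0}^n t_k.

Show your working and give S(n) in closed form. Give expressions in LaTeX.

S(n) = \frac{3 n^{2} + n - 2}{2 \left(n^{2} + 5 n + 6\right)}

Step 1: r(k) = (k + 1)*(7*k + 6)/((k + 4)*(7*k - 1)).
Factor: A=k + 1; B=k + 4; C=k - 1/7.
Set up (k + 1)·f(k+1) − (k + 3)·f(k) − (k - 1/7) = 0.
From deg A=1, deg B=1, deg C=1: d=2.
Match coefficients ⇒ f(k) = k*(3*k - 5)/14.
Get s_k = R·t_k = k*(3*k - 5)/(2*(k + 1)*(k + 2)) with R(k) = B(k−1)f(k)/C(k) = k*(k + 3)*(3*k - 5)/(2*(7*k - 1)).
s_(k+1) − s_k = (7*k - 1)/(k**3 + 6*k**2 + 11*k + 6) = t_k.
Telescope: S(n) = s_(n+1) − s_(0) = (3*n**2 + n - 2)/(2*(n**2 + 5*n + 6)) − (0) = (3*n**2 + n - 2)/(2*(n**2 + 5*n + 6)).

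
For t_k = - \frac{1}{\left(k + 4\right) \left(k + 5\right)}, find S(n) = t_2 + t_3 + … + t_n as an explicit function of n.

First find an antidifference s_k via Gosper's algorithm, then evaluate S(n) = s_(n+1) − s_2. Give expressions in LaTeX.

S(n) = \frac{1 - n}{6 \left(n + 5\right)}

r(k) = (k + 4)/(k + 6) after simplifying.
So A=k + 4 and B=k + 6, with C=1.
Key eq: (k + 4)·f(k+1) = (k + 5)·f(k) + (1).
Degrees (1,1,0) ⇒ d ≤ 1.
Solving with deg f ≤ 1: f(k) = k/4.
R(k) = B(k−1)·f(k)/C(k) = k*(k + 5)/4; s_k = R·t_k = -k/(4*k + 16).
Check: Δs_k = -1/(k**2 + 9*k + 20). ✓
s_(n+1) = (-n - 1)/(4*(n + 5)) and s_(2) = -1/12, so S(n) = (1 - n)/(6*(n + 5)).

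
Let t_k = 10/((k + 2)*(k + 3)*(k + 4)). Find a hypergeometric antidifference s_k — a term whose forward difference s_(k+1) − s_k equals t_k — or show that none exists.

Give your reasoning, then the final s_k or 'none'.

s_k = 5*k*(k + 5)/(6*(k + 2)*(k + 3))

Ratio r(k) = (k + 2)/(k + 5).
Factor: A=k + 2; B=k + 5; C=1.
Set up (k + 2)·f(k+1) − (k + 4)·f(k) − (1) = 0.
d = 2 from the (1,1,0) case.
A polynomial solution: f(k) = k*(k + 5)/12.
R(k) = B(k−1)·f(k)/C(k) = k*(k + 4)*(k + 5)/12; s_k = R·t_k = 5*k*(k + 5)/(6*(k + 2)*(k + 3)).
Check: Δs_k = 10/(k**3 + 9*k**2 + 26*k + 24). ✓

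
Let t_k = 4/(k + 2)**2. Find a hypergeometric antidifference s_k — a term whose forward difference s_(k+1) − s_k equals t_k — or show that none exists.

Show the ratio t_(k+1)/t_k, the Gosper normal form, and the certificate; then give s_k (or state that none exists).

r(k) = (k + 2)**2/(k + 3)**2 after simplifying.
Take A(k)=k**2 + 4*k + 4, B(k)=k**2 + 6*k + 9, C(k)=1.
f must satisfy (k**2 + 4*k + 4)·f(k+1) − (k**2 + 4*k + 4)·f(k) = 1.
d = 0 from the (2,2,0) case.
f = c0 ⇒ A·f(k+1) − B(k−1)·f(k) − C = -1. The system {-1 = 0} is inconsistent; no antidifference.

no hypergeometric antidifference exists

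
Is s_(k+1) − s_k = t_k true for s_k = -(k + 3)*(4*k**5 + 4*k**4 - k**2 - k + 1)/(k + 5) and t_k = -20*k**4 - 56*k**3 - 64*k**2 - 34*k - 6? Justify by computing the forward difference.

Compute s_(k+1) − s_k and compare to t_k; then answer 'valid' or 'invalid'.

s_(k+1) = (k + 4)*(k - 4*(k + 1)**5 - 4*(k + 1)**4 + (k + 1)**2)/(k + 6)
s_(k+1) − s_k = 2*(-10*k**6 - 122*k**5 - 488*k**4 - 865*k**3 - 795*k**2 - 366*k - 61)/(k**2 + 11*k + 30)
(s_(k+1) − s_k) − t_k = 2*(16*k**5 + 152*k**4 + 344*k**3 + 355*k**2 + 177*k + 29)/(k**2 + 11*k + 30)

Invalid: residual 2*(16*k**5 + 152*k**4 + 344*k**3 + 355*k**2 + 177*k + 29)/(k**2 + 11*k + 30) ≠ 0.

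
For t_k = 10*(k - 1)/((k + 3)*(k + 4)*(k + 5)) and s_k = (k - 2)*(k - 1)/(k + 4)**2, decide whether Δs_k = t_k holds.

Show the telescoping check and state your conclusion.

Invalid: residual (k**3 - 8*k**2 - 43*k + 50)/(k**5 + 21*k**4 + 175*k**3 + 723*k**2 + 1480*k + 1200) ≠ 0.

s_(k+1) = k*(k - 1)/(k + 5)**2
s_(k+1) − s_k = (k - 1)*(k*(k + 4)**2 - (k - 2)*(k + 5)**2)/((k + 4)**2*(k + 5)**2)
(s_(k+1) − s_k) − t_k = (k**3 - 8*k**2 - 43*k + 50)/(k**5 + 21*k**4 + 175*k**3 + 723*k**2 + 1480*k + 1200)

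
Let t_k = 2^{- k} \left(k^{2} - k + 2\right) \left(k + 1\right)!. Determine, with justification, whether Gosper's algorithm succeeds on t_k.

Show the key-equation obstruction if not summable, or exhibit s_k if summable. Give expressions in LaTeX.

r(k) = (k + 2)*(-k + (k + 1)**2 + 1)/(2*(k**2 - k + 2)) after simplifying.
Gosper form: A/B · C(k+1)/C(k) with A=k/2 + 1, B=1, C=k**2 - k + 2.
f must satisfy (k/2 + 1)·f(k+1) − (1)·f(k) = k**2 - k + 2.
Bound: deg f ≤ 1.
Solve for f: f(k) = 2*(k - 2) (degree 1 ≤ 1).
So s_k = (B(k−1)f/C)·t_k = (2*(k - 2)/(k**2 - k + 2))·t_k = 2**(1 - k)*(k - 2)*factorial(k + 1).
s_(k+1) − s_k = (k**2 - k + 2)*factorial(k + 1)/2**k = t_k.

Yes. s_k = 2^{1 - k} \left(k - 2\right) \left(k + 1\right)!.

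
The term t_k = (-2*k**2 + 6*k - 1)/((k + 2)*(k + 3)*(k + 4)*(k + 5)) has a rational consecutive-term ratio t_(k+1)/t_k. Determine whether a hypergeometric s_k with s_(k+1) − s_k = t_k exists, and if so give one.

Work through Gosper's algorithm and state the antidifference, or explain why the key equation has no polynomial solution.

The ratio is -(k + 2)*(6*k - 2*(k + 1)**2 + 5)/((k + 6)*(2*k**2 - 6*k + 1)).
So A=k + 2 and B=k + 6, with C=k**2 - 3*k + 1/2.
Set up (k + 2)·f(k+1) − (k + 5)·f(k) − (k**2 - 3*k + 1/2) = 0.
d = 3 from the (1,1,2) case.
Match coefficients ⇒ f(k) = k*(k - 5)*(k - 2)/16.
Get s_k = R·t_k = k*(-k**2 + 7*k - 10)/(8*(k + 2)*(k + 3)*(k + 4)) with R(k) = B(k−1)f(k)/C(k) = k*(k - 5)*(k - 2)*(k + 5)/(8*(2*k**2 - 6*k + 1)).
Verify: (-2*k**2 + 6*k - 1)/(k**4 + 14*k**3 + 71*k**2 + 154*k + 120) matches t_k.

s_k = k*(-k**2 + 7*k - 10)/(8*(k + 2)*(k + 3)*(k + 4))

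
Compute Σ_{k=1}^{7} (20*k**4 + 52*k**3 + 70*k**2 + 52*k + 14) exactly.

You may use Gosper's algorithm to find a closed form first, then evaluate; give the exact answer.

Σ = 145642

Ratio r(k) = (10*k**4 + 66*k**3 + 173*k**2 + 214*k + 104)/(10*k**4 + 26*k**3 + 35*k**2 + 26*k + 7).
Factor: A=1; B=1; C=k**4 + 13*k**3/5 + 7*k**2/2 + 13*k/5 + 7/10.
Need (1)·f(k+1) − (1)·f(k) = k**4 + 13*k**3/5 + 7*k**2/2 + 13*k/5 + 7/10.
deg f ≤ 5 (via 0,0,4).
Solve for f: f(k) = k*(k + 1)*(4*k**3 - k**2 + 5*k - 1)/20 (degree 5 ≤ 5).
Get s_k = R·t_k = k*(4*k**4 + 3*k**3 + 4*k**2 + 4*k - 1) with R(k) = B(k−1)f(k)/C(k) = k*(4*k**3 - k**2 + 5*k - 1)/(2*(10*k**3 + 16*k**2 + 19*k + 7)).
Check: Δs_k = 20*k**4 + 52*k**3 + 70*k**2 + 52*k + 14. ✓
Sum = s_(8) − s_(1); s_(8) = 145656, s_(1) = 14 ⇒ 145642.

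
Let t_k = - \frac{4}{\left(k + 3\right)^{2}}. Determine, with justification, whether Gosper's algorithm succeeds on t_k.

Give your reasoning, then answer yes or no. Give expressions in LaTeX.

Compute t_(k+1)/t_k: get (k + 3)**2/(k + 4)**2.
Factor: A=k**2 + 6*k + 9; B=k**2 + 8*k + 16; C=1.
Set up (k**2 + 6*k + 9)·f(k+1) − (k**2 + 6*k + 9)·f(k) − (1) = 0.
Bound: deg f ≤ 0.
Write f(k) = c0. Then LHS − RHS = -1, requiring -1 = 0: contradictory. No certificate.

No; the coefficient equations for f are inconsistent.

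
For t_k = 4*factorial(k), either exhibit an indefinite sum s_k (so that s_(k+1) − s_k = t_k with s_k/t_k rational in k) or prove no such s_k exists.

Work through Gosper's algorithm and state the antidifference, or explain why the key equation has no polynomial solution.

Ratio r(k) = k + 1.
Take A(k)=k + 1, B(k)=1, C(k)=1.
Solve (k + 1)·f(k+1) − (1)·f(k) = 1.
deg f ≤ -1 (via 1,0,0).
Bound -1 < 0, so the key equation has no polynomial solution.

no hypergeometric antidifference exists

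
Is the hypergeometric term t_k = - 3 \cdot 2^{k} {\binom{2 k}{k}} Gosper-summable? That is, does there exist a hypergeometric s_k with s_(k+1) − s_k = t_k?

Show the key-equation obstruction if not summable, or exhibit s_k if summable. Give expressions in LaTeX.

No — negative degree bound, so no certificate f.

t_(k+1)/t_k = 4*(2*k + 1)/(k + 1).
Take A(k)=8*k + 4, B(k)=k + 1, C(k)=1.
Need (8*k + 4)·f(k+1) − (k)·f(k) = 1.
Degrees (1,1,0) ⇒ d ≤ -1.
Bound -1 < 0, so the key equation has no polynomial solution.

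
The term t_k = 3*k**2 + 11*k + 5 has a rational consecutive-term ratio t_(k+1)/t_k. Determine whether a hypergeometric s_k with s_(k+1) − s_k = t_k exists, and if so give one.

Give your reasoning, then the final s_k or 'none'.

s_k = k**2*(k + 4)

The ratio is (3*k**2 + 17*k + 19)/(3*k**2 + 11*k + 5).
So A=1 and B=1, with C=k**2 + 11*k/3 + 5/3.
f must satisfy (1)·f(k+1) − (1)·f(k) = k**2 + 11*k/3 + 5/3.
Degrees (0,0,2) ⇒ d ≤ 3.
Coefficient equations give f(k) = k**2*(k + 4)/3.
R(k) = B(k−1)·f(k)/C(k) = k**2*(k + 4)/(3*k**2 + 11*k + 5); s_k = R·t_k = k**2*(k + 4).
Check: Δs_k = 3*k**2 + 11*k + 5. ✓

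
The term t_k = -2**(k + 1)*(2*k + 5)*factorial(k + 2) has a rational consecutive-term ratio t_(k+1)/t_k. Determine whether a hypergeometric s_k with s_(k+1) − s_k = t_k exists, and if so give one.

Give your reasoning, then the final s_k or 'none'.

Compute t_(k+1)/t_k: get 2*(k + 3)*(2*k + 7)/(2*k + 5).
A = 2*k + 6, B = 1, C = k + 5/2.
Set up (2*k + 6)·f(k+1) − (1)·f(k) − (k + 5/2) = 0.
deg f ≤ 0 (via 1,0,1).
Solve for f: f(k) = 1/2 (degree 0 ≤ 0).
R(k) = B(k−1)·f(k)/C(k) = 1/(2*k + 5); s_k = R·t_k = -2**(k + 1)*factorial(k + 2).
Verify: -2**(k + 1)*(2*k + 5)*factorial(k + 2) matches t_k.

s_k = -2**(k + 1)*factorial(k + 2)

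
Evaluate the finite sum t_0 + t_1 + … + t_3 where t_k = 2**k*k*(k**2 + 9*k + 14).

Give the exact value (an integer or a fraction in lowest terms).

Ratio r(k) = 2*(k + 1)*(9*k + (k + 1)**2 + 23)/(k*(k**2 + 9*k + 14)).
Factor: A=2; B=1; C=k**3 + 9*k**2 + 14*k.
Set up (2)·f(k+1) − (1)·f(k) − (k**3 + 9*k**2 + 14*k) = 0.
Degrees (0,0,3) ⇒ d ≤ 3.
A polynomial solution: f(k) = k*(k - 1)*(k + 4).
Get s_k = R·t_k = 2**k*k*(k**2 + 3*k - 4) with R(k) = B(k−1)f(k)/C(k) = (k - 1)*(k + 4)/((k + 2)*(k + 7)).
Δs = 2**k*k*(k**2 + 9*k + 14), as required.
Σ_(k=0)^(3) t_k = s_(4) − s_(0) = 1536 − (0) = 1536.

Σ = 1536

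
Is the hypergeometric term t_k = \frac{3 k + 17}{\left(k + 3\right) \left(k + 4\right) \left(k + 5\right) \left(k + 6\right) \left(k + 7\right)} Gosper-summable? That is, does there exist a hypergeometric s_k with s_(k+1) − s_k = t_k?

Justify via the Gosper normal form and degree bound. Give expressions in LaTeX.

Yes. s_k = \frac{k \left(k^{2} + 13 k + 54\right)}{72 \left(k^{3} + 13 k^{2} + 54 k + 72\right)}.

The ratio is (k + 3)*(3*k + 20)/((k + 8)*(3*k + 17)).
So A=k + 3 and B=k + 8, with C=k + 17/3.
Set up (k + 3)·f(k+1) − (k + 7)·f(k) − (k + 17/3) = 0.
d = 4 from the (1,1,1) case.
Solve for f: f(k) = k*(k + 5)*(k**2 + 13*k + 54)/216 (degree 4 ≤ 4).
Certificate R = B(k−1)f/C = k*(k + 5)*(k + 7)*(k**2 + 13*k + 54)/(72*(3*k + 17)) gives s_k = k*(k**2 + 13*k + 54)/(72*(k**3 + 13*k**2 + 54*k + 72)).
Verify: (3*k + 17)/(k**5 + 25*k**4 + 245*k**3 + 1175*k**2 + 2754*k + 2520) matches t_k.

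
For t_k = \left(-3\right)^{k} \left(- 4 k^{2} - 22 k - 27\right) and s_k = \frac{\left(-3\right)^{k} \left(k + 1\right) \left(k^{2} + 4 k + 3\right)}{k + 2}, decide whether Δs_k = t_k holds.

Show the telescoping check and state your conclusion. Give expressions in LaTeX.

Invalid: residual \frac{\left(-3\right)^{k} \left(4 k^{3} + 31 k^{2} + 75 k + 57\right)}{k^{2} + 5 k + 6} ≠ 0.

s_(k+1) = (-3)**(k + 1)*(k + 2)*(4*k + (k + 1)**2 + 7)/(k + 3)
s_(k+1) − s_k = (-3)**k*(-4*k**4 - 38*k**3 - 130*k**2 - 192*k - 105)/(k**2 + 5*k + 6)
(s_(k+1) − s_k) − t_k = (-3)**k*(4*k**3 + 31*k**2 + 75*k + 57)/(k**2 + 5*k + 6)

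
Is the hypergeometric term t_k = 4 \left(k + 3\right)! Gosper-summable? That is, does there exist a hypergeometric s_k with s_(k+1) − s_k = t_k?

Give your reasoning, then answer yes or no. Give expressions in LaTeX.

r(k) = k + 4 after simplifying.
So A=k + 4 and B=1, with C=1.
Key eq: (k + 4)·f(k+1) = (1)·f(k) + (1).
From deg A=1, deg B=0, deg C=0: d=-1.
deg f ≤ -1 is impossible — no certificate.

No; the degree bound rules out any f.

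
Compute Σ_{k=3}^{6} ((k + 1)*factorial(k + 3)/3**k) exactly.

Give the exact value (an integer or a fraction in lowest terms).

Σ = 44080/9

Step 1: r(k) = (k + 2)*(k + 4)/(3*(k + 1)).
Take A(k)=k/3 + 4/3, B(k)=1, C(k)=k + 1.
Solve (k/3 + 4/3)·f(k+1) − (1)·f(k) = k + 1.
d = 0 from the (1,0,1) case.
Solving with deg f ≤ 0: f(k) = 3.
Then R = B(k−1)f/C = 3/(k + 1), so s_k = R(k)·t_k = 3**(1 - k)*factorial(k + 3).
s_(k+1) − s_k = (k + 1)*factorial(k + 3)/3**k = t_k.
Evaluate s at k=7 and k=3: 44800/9 and 80; difference 44080/9.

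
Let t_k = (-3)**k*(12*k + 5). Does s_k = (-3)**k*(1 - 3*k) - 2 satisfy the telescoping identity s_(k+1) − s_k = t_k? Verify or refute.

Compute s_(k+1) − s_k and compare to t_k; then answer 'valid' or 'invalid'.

Valid: the claim telescopes to t_k.

s_(k+1) = 3*(-3)**k*(3*k + 2) - 2
s_(k+1) − s_k = (-3)**k*(12*k + 5)
(s_(k+1) − s_k) − t_k = 0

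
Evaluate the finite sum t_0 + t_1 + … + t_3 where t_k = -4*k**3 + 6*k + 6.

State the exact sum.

The ratio is (3*k - 2*(k + 1)**3 + 6)/(-2*k**3 + 3*k + 3).
Normal form (A,B,C) = (1, 1, k**3 - 3*k/2 - 3/2).
Set up (1)·f(k+1) − (1)·f(k) − (k**3 - 3*k/2 - 3/2) = 0.
deg f ≤ 4 (via 0,0,3).
Coefficient equations give f(k) = k*(k - 3)*(k**2 + k + 1)/4.
Certificate R = B(k−1)f/C = k*(k - 3)*(k**2 + k + 1)/(2*(2*k**3 - 3*k - 3)) gives s_k = k*(-k**3 + 2*k**2 + 2*k + 3).
Δs = -4*k**3 + 6*k + 6, as required.
Evaluate s at k=4 and k=0: -84 and 0; difference -84.

Σ = -84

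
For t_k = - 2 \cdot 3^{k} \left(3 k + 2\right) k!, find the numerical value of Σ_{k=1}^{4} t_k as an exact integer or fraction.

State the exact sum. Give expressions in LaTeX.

Σ = -58314

Step 1: r(k) = 3*(k + 1)*(3*k + 5)/(3*k + 2).
A = 3*k + 3, B = 1, C = k + 2/3.
Solve (3*k + 3)·f(k+1) − (1)·f(k) = k + 2/3.
deg f ≤ 0 (via 1,0,1).
Coefficient equations give f(k) = 1/3.
Get s_k = R·t_k = -2*3**k*factorial(k) with R(k) = B(k−1)f(k)/C(k) = 1/(3*k + 2).
Check: Δs_k = -2*3**k*(3*k + 2)*factorial(k). ✓
Evaluate s at k=5 and k=1: -58320 and -6; difference -58314.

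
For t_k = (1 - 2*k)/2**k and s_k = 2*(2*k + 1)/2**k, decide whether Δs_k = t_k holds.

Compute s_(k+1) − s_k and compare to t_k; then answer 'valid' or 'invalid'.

s_(k+1) = (2*k + 3)/2**k
s_(k+1) − s_k = (1 - 2*k)/2**k
(s_(k+1) − s_k) − t_k = 0

Valid — Δs_k = t_k.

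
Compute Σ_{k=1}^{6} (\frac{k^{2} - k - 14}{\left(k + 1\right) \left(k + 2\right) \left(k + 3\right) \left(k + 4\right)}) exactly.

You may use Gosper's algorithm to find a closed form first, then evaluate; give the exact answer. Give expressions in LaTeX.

The ratio is (k + 1)*(k - (k + 1)**2 + 15)/((k + 5)*(-k**2 + k + 14)).
A = k + 1, B = k + 5, C = k**2 - k - 14.
Solve (k + 1)·f(k+1) − (k + 4)·f(k) = k**2 - k - 14.
deg f ≤ 3 (via 1,1,2).
Coefficient equations give f(k) = -k*(k + 5)*(2*k + 5)/3.
R(k) = B(k−1)·f(k)/C(k) = -k*(k + 4)*(k + 5)*(2*k + 5)/(3*(k**2 - k - 14)); s_k = R·t_k = k*(-2*k**2 - 15*k - 25)/(3*(k + 1)*(k + 2)*(k + 3)).
Δs = (k**2 - k - 14)/(k**4 + 10*k**3 + 35*k**2 + 50*k + 24), as required.
Telescoping: Σ = s_(7) − s_(1) = -133/180 − (-7/12) = -7/45.

Σ = -7/45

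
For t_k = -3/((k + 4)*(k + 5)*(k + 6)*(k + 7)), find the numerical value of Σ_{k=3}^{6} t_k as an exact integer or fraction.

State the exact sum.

Σ = -101/72072

Step 1: r(k) = (k + 4)/(k + 8).
Factor: A=k + 4; B=k + 8; C=1.
f must satisfy (k + 4)·f(k+1) − (k + 7)·f(k) = 1.
Degrees (1,1,0) ⇒ d ≤ 3.
Coefficient equations give f(k) = k*(k**2 + 15*k + 74)/360.
Then R = B(k−1)f/C = k*(k + 7)*(k**2 + 15*k + 74)/360, so s_k = R(k)·t_k = k*(-k**2 - 15*k - 74)/(120*(k + 4)*(k + 5)*(k + 6)).
Check: Δs_k = -3/(k**4 + 22*k**3 + 179*k**2 + 638*k + 840). ✓
Evaluate s at k=7 and k=3: -133/17160 and -2/315; difference -101/72072.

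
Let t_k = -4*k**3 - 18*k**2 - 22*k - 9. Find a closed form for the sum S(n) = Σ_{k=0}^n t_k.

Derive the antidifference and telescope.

Ratio r(k) = (4*k**3 + 30*k**2 + 70*k + 53)/(4*k**3 + 18*k**2 + 22*k + 9).
Take A(k)=1, B(k)=1, C(k)=k**3 + 9*k**2/2 + 11*k/2 + 9/4.
f must satisfy (1)·f(k+1) − (1)·f(k) = k**3 + 9*k**2/2 + 11*k/2 + 9/4.
Bound: deg f ≤ 4.
A polynomial solution: f(k) = k*(k**3 + 4*k**2 + 3*k + 1)/4.
Certificate R = B(k−1)f/C = k*(k**3 + 4*k**2 + 3*k + 1)/(4*k**3 + 18*k**2 + 22*k + 9) gives s_k = k*(-k**3 - 4*k**2 - 3*k - 1).
Verify: -4*k**3 - 18*k**2 - 22*k - 9 matches t_k.
Evaluate: s_(n+1) = -n**4 - 8*n**3 - 21*n**2 - 23*n - 9; subtract s_(0) = 0 ⇒ S(n) = -n**4 - 8*n**3 - 21*n**2 - 23*n - 9.

S(n) = -n**4 - 8*n**3 - 21*n**2 - 23*n - 9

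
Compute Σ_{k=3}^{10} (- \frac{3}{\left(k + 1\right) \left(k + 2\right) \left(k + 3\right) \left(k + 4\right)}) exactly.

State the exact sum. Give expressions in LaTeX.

t_(k+1)/t_k = (k + 1)/(k + 5).
A = k + 1, B = k + 5, C = 1.
Solve (k + 1)·f(k+1) − (k + 4)·f(k) = 1.
d = 3 from the (1,1,0) case.
Coefficient equations give f(k) = k*(k**2 + 6*k + 11)/18.
R(k) = B(k−1)·f(k)/C(k) = k*(k + 4)*(k**2 + 6*k + 11)/18; s_k = R·t_k = k*(-k**2 - 6*k - 11)/(6*(k + 1)*(k + 2)*(k + 3)).
Δs = -3/(k**4 + 10*k**3 + 35*k**2 + 50*k + 24), as required.
Sum = s_(11) − s_(3); s_(11) = -121/728, s_(3) = -19/120 ⇒ -43/5460.

Σ = -43/5460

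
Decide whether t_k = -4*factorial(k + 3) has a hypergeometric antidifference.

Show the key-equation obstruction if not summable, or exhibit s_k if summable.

No; the degree bound rules out any f.

Compute t_(k+1)/t_k: get k + 4.
Factor: A=k + 4; B=1; C=1.
f must satisfy (k + 4)·f(k+1) − (1)·f(k) = 1.
Degrees (1,0,0) ⇒ d ≤ -1.
Bound -1 < 0, so the key equation has no polynomial solution.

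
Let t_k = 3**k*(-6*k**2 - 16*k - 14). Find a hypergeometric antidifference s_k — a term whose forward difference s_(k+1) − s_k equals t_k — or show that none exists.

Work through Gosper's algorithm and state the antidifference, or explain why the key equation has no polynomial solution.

s_k = 3**k*(-3*k**2 + k - 4)

Compute t_(k+1)/t_k: get 3*(3*k**2 + 14*k + 18)/(3*k**2 + 8*k + 7).
Gosper form: A/B · C(k+1)/C(k) with A=3, B=1, C=k**2 + 8*k/3 + 7/3.
Key eq: (3)·f(k+1) = (1)·f(k) + (k**2 + 8*k/3 + 7/3).
Bound: deg f ≤ 2.
A polynomial solution: f(k) = (3*k**2 - k + 4)/6.
So s_k = (B(k−1)f/C)·t_k = ((3*k**2 - k + 4)/(2*(3*k**2 + 8*k + 7)))·t_k = 3**k*(-3*k**2 + k - 4).
Verify: 3**k*(-6*k**2 - 16*k - 14) matches t_k.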